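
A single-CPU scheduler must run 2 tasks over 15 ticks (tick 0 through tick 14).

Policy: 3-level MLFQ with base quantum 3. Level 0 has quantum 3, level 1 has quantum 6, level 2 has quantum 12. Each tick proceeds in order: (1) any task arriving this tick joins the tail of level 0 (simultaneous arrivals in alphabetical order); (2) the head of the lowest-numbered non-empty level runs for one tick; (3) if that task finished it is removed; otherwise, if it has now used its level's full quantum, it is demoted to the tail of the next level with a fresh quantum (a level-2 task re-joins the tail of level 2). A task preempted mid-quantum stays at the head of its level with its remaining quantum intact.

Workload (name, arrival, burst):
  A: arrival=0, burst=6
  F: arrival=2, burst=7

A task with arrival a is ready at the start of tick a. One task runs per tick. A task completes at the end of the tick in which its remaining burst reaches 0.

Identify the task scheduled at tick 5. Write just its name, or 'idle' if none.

t=0: L0/L1/L2 = A/-/- → run A
t=1: L0/L1/L2 = A/-/- → run A
t=2: L0/L1/L2 = AF/-/- → run A
t=3: L0/L1/L2 = F/A/- → run F
t=4: L0/L1/L2 = F/A/- → run F
t=5: L0/L1/L2 = F/A/- → run F
t=6: L0/L1/L2 = -/AF/- → run A
t=7: L0/L1/L2 = -/AF/- → run A
t=8: L0/L1/L2 = -/AF/- → run A
t=9: L0/L1/L2 = -/F/- → run F
t=10: L0/L1/L2 = -/F/- → run F
t=11: L0/L1/L2 = -/F/- → run F
t=12: L0/L1/L2 = -/F/- → run F
t=13: (idle)
t=14: (idle)

running at tick 5 = F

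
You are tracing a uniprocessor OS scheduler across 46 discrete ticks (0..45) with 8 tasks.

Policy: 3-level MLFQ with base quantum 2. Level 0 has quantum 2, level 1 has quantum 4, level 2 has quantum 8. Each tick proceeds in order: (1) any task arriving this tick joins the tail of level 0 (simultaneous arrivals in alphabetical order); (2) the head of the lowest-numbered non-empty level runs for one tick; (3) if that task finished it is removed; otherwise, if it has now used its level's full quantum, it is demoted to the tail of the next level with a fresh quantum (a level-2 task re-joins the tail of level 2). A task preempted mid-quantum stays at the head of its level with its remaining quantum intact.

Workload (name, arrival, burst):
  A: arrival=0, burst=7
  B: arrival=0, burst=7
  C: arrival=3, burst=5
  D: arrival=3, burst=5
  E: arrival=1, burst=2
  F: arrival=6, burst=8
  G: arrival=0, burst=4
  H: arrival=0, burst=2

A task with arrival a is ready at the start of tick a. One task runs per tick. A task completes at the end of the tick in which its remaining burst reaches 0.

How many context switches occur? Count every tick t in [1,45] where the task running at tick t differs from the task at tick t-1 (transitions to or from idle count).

t=0: L0/L1/L2 = ABGH/-/- → run A
t=1: L0/L1/L2 = ABGHE/-/- → run A
t=2: L0/L1/L2 = BGHE/A/- → run B
t=3: L0/L1/L2 = BGHECD/A/- → run B
t=4: L0/L1/L2 = GHECD/AB/- → run G
t=5: L0/L1/L2 = GHECD/AB/- → run G
t=6: L0/L1/L2 = HECDF/ABG/- → run H
t=7: L0/L1/L2 = HECDF/ABG/- → run H
t=8: L0/L1/L2 = ECDF/ABG/- → run E
t=9: L0/L1/L2 = ECDF/ABG/- → run E
t=10: L0/L1/L2 = CDF/ABG/- → run C
t=11: L0/L1/L2 = CDF/ABG/- → run C
t=12: L0/L1/L2 = DF/ABGC/- → run D
t=13: L0/L1/L2 = DF/ABGC/- → run D
t=14: L0/L1/L2 = F/ABGCD/- → run F
t=15: L0/L1/L2 = F/ABGCD/- → run F
t=16: L0/L1/L2 = -/ABGCDF/- → run A
t=17: L0/L1/L2 = -/ABGCDF/- → run A
t=18: L0/L1/L2 = -/ABGCDF/- → run A
t=19: L0/L1/L2 = -/ABGCDF/- → run A
t=20: L0/L1/L2 = -/BGCDF/A → run B
t=21: L0/L1/L2 = -/BGCDF/A → run B
t=22: L0/L1/L2 = -/BGCDF/A → run B
t=23: L0/L1/L2 = -/BGCDF/A → run B
t=24: L0/L1/L2 = -/GCDF/AB → run G
t=25: L0/L1/L2 = -/GCDF/AB → run G
t=26: L0/L1/L2 = -/CDF/AB → run C
t=27: L0/L1/L2 = -/CDF/AB → run C
t=28: L0/L1/L2 = -/CDF/AB → run C
t=29: L0/L1/L2 = -/DF/AB → run D
t=30: L0/L1/L2 = -/DF/AB → run D
t=31: L0/L1/L2 = -/DF/AB → run D
t=32: L0/L1/L2 = -/F/AB → run F
t=33: L0/L1/L2 = -/F/AB → run F
t=34: L0/L1/L2 = -/F/AB → run F
t=35: L0/L1/L2 = -/F/AB → run F
t=36: L0/L1/L2 = -/-/ABF → run A
t=37: L0/L1/L2 = -/-/BF → run B
t=38: L0/L1/L2 = -/-/F → run F
t=39: L0/L1/L2 = -/-/F → run F
t=40: (idle)
t=41: (idle)
t=42: (idle)
t=43: (idle)
t=44: (idle)
t=45: (idle)

context switches = 17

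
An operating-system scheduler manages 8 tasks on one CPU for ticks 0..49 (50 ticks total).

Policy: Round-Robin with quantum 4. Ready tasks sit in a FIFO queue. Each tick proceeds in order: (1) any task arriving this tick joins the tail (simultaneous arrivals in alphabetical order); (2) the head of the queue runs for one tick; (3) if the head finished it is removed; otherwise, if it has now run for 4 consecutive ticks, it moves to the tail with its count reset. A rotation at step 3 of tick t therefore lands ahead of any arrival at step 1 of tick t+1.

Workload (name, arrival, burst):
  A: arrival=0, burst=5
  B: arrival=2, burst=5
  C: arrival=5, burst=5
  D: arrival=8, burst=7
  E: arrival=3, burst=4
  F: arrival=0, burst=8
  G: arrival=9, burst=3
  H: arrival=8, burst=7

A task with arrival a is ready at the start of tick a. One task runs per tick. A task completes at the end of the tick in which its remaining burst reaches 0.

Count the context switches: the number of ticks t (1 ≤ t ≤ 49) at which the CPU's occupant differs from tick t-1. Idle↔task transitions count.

t=0: queue=[A,F] q_used=0 → run A
t=1: queue=[A,F] q_used=1 → run A
t=2: queue=[A,F,B] q_used=2 → run A
t=3: queue=[A,F,B,E] q_used=3 → run A
t=4: queue=[F,B,E,A] q_used=0 → run F
t=5: queue=[F,B,E,A,C] q_used=1 → run F
t=6: queue=[F,B,E,A,C] q_used=2 → run F
t=7: queue=[F,B,E,A,C] q_used=3 → run F
t=8: queue=[B,E,A,C,F,D,H] q_used=0 → run B
t=9: queue=[B,E,A,C,F,D,H,G] q_used=1 → run B
t=10: queue=[B,E,A,C,F,D,H,G] q_used=2 → run B
t=11: queue=[B,E,A,C,F,D,H,G] q_used=3 → run B
t=12: queue=[E,A,C,F,D,H,G,B] q_used=0 → run E
t=13: queue=[E,A,C,F,D,H,G,B] q_used=1 → run E
t=14: queue=[E,A,C,F,D,H,G,B] q_used=2 → run E
t=15: queue=[E,A,C,F,D,H,G,B] q_used=3 → run E
t=16: queue=[A,C,F,D,H,G,B] q_used=0 → run A
t=17: queue=[C,F,D,H,G,B] q_used=0 → run C
t=18: queue=[C,F,D,H,G,B] q_used=1 → run C
t=19: queue=[C,F,D,H,G,B] q_used=2 → run C
t=20: queue=[C,F,D,H,G,B] q_used=3 → run C
t=21: queue=[F,D,H,G,B,C] q_used=0 → run F
t=22: queue=[F,D,H,G,B,C] q_used=1 → run F
t=23: queue=[F,D,H,G,B,C] q_used=2 → run F
t=24: queue=[F,D,H,G,B,C] q_used=3 → run F
t=25: queue=[D,H,G,B,C] q_used=0 → run D
t=26: queue=[D,H,G,B,C] q_used=1 → run D
t=27: queue=[D,H,G,B,C] q_used=2 → run D
t=28: queue=[D,H,G,B,C] q_used=3 → run D
t=29: queue=[H,G,B,C,D] q_used=0 → run H
t=30: queue=[H,G,B,C,D] q_used=1 → run H
t=31: queue=[H,G,B,C,D] q_used=2 → run H
t=32: queue=[H,G,B,C,D] q_used=3 → run H
t=33: queue=[G,B,C,D,H] q_used=0 → run G
t=34: queue=[G,B,C,D,H] q_used=1 → run G
t=35: queue=[G,B,C,D,H] q_used=2 → run G
t=36: queue=[B,C,D,H] q_used=0 → run B
t=37: queue=[C,D,H] q_used=0 → run C
t=38: queue=[D,H] q_used=0 → run D
t=39: queue=[D,H] q_used=1 → run D
t=40: queue=[D,H] q_used=2 → run D
t=41: queue=[H] q_used=0 → run H
t=42: queue=[H] q_used=1 → run H
t=43: queue=[H] q_used=2 → run H
t=44: (idle)
t=45: (idle)
t=46: (idle)
t=47: (idle)
t=48: (idle)
t=49: (idle)

context switches = 14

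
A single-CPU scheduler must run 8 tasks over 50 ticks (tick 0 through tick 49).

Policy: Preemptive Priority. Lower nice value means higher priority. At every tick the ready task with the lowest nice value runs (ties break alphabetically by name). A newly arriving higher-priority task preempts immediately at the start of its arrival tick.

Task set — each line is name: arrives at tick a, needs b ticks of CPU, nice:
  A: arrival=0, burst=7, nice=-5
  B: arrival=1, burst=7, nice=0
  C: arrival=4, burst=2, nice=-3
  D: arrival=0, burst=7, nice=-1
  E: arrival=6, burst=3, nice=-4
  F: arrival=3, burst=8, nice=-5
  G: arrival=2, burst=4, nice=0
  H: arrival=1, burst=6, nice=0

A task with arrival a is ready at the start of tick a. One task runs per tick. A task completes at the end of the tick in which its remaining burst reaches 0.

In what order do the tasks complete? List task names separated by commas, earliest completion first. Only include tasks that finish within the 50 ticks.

t=0: ready={A,D} → run A
t=1: ready={A,B,D,H} → run A
t=2: ready={A,B,D,G,H} → run A
t=3: ready={A,B,D,F,G,H} → run A
t=4: ready={A,B,C,D,F,G,H} → run A
t=5: ready={A,B,C,D,F,G,H} → run A
t=6: ready={A,B,C,D,E,F,G,H} → run A
t=7: ready={B,C,D,E,F,G,H} → run F
t=8: ready={B,C,D,E,F,G,H} → run F
t=9: ready={B,C,D,E,F,G,H} → run F
t=10: ready={B,C,D,E,F,G,H} → run F
t=11: ready={B,C,D,E,F,G,H} → run F
t=12: ready={B,C,D,E,F,G,H} → run F
t=13: ready={B,C,D,E,F,G,H} → run F
t=14: ready={B,C,D,E,F,G,H} → run F
t=15: ready={B,C,D,E,G,H} → run E
t=16: ready={B,C,D,E,G,H} → run E
t=17: ready={B,C,D,E,G,H} → run E
t=18: ready={B,C,D,G,H} → run C
t=19: ready={B,C,D,G,H} → run C
t=20: ready={B,D,G,H} → run D
t=21: ready={B,D,G,H} → run D
t=22: ready={B,D,G,H} → run D
t=23: ready={B,D,G,H} → run D
t=24: ready={B,D,G,H} → run D
t=25: ready={B,D,G,H} → run D
t=26: ready={B,D,G,H} → run D
t=27: ready={B,G,H} → run B
t=28: ready={B,G,H} → run B
t=29: ready={B,G,H} → run B
t=30: ready={B,G,H} → run B
t=31: ready={B,G,H} → run B
t=32: ready={B,G,H} → run B
t=33: ready={B,G,H} → run B
t=34: ready={G,H} → run G
t=35: ready={G,H} → run G
t=36: ready={G,H} → run G
t=37: ready={G,H} → run G
t=38: ready={H} → run H
t=39: ready={H} → run H
t=40: ready={H} → run H
t=41: ready={H} → run H
t=42: ready={H} → run H
t=43: ready={H} → run H
t=44: (idle)
t=45: (idle)
t=46: (idle)
t=47: (idle)
t=48: (idle)
t=49: (idle)

completion order = A, F, E, C, D, B, G, H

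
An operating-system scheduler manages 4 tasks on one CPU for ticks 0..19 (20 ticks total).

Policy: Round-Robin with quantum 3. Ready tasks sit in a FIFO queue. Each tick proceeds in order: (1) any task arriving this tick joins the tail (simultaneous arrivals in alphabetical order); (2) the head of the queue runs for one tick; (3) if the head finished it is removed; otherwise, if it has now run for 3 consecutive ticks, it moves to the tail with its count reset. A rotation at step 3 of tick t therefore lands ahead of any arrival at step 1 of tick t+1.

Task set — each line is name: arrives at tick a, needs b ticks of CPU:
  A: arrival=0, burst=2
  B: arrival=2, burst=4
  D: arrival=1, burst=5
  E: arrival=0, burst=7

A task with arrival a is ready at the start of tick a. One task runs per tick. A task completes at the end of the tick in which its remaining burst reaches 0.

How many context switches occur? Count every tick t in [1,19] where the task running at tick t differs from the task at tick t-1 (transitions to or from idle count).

context switches = 8

t=0: queue=[A,E] q_used=0 → run A
t=1: queue=[A,E,D] q_used=1 → run A
t=2: queue=[E,D,B] q_used=0 → run E
t=3: queue=[E,D,B] q_used=1 → run E
t=4: queue=[E,D,B] q_used=2 → run E
t=5: queue=[D,B,E] q_used=0 → run D
t=6: queue=[D,B,E] q_used=1 → run D
t=7: queue=[D,B,E] q_used=2 → run D
t=8: queue=[B,E,D] q_used=0 → run B
t=9: queue=[B,E,D] q_used=1 → run B
t=10: queue=[B,E,D] q_used=2 → run B
t=11: queue=[E,D,B] q_used=0 → run E
t=12: queue=[E,D,B] q_used=1 → run E
t=13: queue=[E,D,B] q_used=2 → run E
t=14: queue=[D,B,E] q_used=0 → run D
t=15: queue=[D,B,E] q_used=1 → run D
t=16: queue=[B,E] q_used=0 → run B
t=17: queue=[E] q_used=0 → run E
t=18: (idle)
t=19: (idle)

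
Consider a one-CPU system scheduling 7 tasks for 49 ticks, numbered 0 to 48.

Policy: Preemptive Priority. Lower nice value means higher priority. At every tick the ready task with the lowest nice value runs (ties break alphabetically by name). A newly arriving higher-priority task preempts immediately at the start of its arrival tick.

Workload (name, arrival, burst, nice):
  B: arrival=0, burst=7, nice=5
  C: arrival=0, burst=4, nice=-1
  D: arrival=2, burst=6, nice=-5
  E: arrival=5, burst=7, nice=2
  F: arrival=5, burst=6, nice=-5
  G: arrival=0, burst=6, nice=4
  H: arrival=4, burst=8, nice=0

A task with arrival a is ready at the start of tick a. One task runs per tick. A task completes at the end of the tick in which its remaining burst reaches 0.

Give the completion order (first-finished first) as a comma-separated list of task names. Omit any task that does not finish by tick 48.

completion order = D, F, C, H, E, G, B

t=0: ready={B,C,G} → run C
t=1: ready={B,C,G} → run C
t=2: ready={B,C,D,G} → run D
t=3: ready={B,C,D,G} → run D
t=4: ready={B,C,D,G,H} → run D
t=5: ready={B,C,D,E,F,G,H} → run D
t=6: ready={B,C,D,E,F,G,H} → run D
t=7: ready={B,C,D,E,F,G,H} → run D
t=8: ready={B,C,E,F,G,H} → run F
t=9: ready={B,C,E,F,G,H} → run F
t=10: ready={B,C,E,F,G,H} → run F
t=11: ready={B,C,E,F,G,H} → run F
t=12: ready={B,C,E,F,G,H} → run F
t=13: ready={B,C,E,F,G,H} → run F
t=14: ready={B,C,E,G,H} → run C
t=15: ready={B,C,E,G,H} → run C
t=16: ready={B,E,G,H} → run H
t=17: ready={B,E,G,H} → run H
t=18: ready={B,E,G,H} → run H
t=19: ready={B,E,G,H} → run H
t=20: ready={B,E,G,H} → run H
t=21: ready={B,E,G,H} → run H
t=22: ready={B,E,G,H} → run H
t=23: ready={B,E,G,H} → run H
t=24: ready={B,E,G} → run E
t=25: ready={B,E,G} → run E
t=26: ready={B,E,G} → run E
t=27: ready={B,E,G} → run E
t=28: ready={B,E,G} → run E
t=29: ready={B,E,G} → run E
t=30: ready={B,E,G} → run E
t=31: ready={B,G} → run G
t=32: ready={B,G} → run G
t=33: ready={B,G} → run G
t=34: ready={B,G} → run G
t=35: ready={B,G} → run G
t=36: ready={B,G} → run G
t=37: ready={B} → run B
t=38: ready={B} → run B
t=39: ready={B} → run B
t=40: ready={B} → run B
t=41: ready={B} → run B
t=42: ready={B} → run B
t=43: ready={B} → run B
t=44: (idle)
t=45: (idle)
t=46: (idle)
t=47: (idle)
t=48: (idle)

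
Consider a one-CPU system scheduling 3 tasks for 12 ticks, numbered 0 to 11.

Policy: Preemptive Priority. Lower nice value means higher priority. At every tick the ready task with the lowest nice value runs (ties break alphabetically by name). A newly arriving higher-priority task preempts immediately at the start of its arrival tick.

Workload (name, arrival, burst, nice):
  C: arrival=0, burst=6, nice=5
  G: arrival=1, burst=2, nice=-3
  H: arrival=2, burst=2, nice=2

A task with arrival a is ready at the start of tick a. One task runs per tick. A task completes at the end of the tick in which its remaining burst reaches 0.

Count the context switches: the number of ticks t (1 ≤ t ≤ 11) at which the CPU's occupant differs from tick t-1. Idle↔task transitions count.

context switches = 4

t=0: ready={C} → run C
t=1: ready={C,G} → run G
t=2: ready={C,G,H} → run G
t=3: ready={C,H} → run H
t=4: ready={C,H} → run H
t=5: ready={C} → run C
t=6: ready={C} → run C
t=7: ready={C} → run C
t=8: ready={C} → run C
t=9: ready={C} → run C
t=10: (idle)
t=11: (idle)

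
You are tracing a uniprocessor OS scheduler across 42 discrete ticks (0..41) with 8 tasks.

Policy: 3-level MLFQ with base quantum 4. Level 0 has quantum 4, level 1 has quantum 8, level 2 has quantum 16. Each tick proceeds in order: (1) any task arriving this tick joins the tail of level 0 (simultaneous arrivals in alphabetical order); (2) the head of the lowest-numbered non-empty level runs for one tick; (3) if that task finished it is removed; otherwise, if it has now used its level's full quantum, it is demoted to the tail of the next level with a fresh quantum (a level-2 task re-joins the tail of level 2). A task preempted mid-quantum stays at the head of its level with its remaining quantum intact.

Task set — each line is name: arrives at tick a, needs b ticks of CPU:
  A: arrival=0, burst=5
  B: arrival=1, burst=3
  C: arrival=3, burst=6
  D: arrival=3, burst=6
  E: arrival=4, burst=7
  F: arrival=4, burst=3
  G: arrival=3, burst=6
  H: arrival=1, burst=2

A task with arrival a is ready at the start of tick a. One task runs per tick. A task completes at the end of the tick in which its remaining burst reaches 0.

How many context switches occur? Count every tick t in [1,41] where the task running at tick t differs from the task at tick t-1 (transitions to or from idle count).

context switches = 13

t=0: L0/L1/L2 = A/-/- → run A
t=1: L0/L1/L2 = ABH/-/- → run A
t=2: L0/L1/L2 = ABH/-/- → run A
t=3: L0/L1/L2 = ABHCDG/-/- → run A
t=4: L0/L1/L2 = BHCDGEF/A/- → run B
t=5: L0/L1/L2 = BHCDGEF/A/- → run B
t=6: L0/L1/L2 = BHCDGEF/A/- → run B
t=7: L0/L1/L2 = HCDGEF/A/- → run H
t=8: L0/L1/L2 = HCDGEF/A/- → run H
t=9: L0/L1/L2 = CDGEF/A/- → run C
t=10: L0/L1/L2 = CDGEF/A/- → run C
t=11: L0/L1/L2 = CDGEF/A/- → run C
t=12: L0/L1/L2 = CDGEF/A/- → run C
t=13: L0/L1/L2 = DGEF/AC/- → run D
t=14: L0/L1/L2 = DGEF/AC/- → run D
t=15: L0/L1/L2 = DGEF/AC/- → run D
t=16: L0/L1/L2 = DGEF/AC/- → run D
t=17: L0/L1/L2 = GEF/ACD/- → run G
t=18: L0/L1/L2 = GEF/ACD/- → run G
t=19: L0/L1/L2 = GEF/ACD/- → run G
t=20: L0/L1/L2 = GEF/ACD/- → run G
t=21: L0/L1/L2 = EF/ACDG/- → run E
t=22: L0/L1/L2 = EF/ACDG/- → run E
t=23: L0/L1/L2 = EF/ACDG/- → run E
t=24: L0/L1/L2 = EF/ACDG/- → run E
t=25: L0/L1/L2 = F/ACDGE/- → run F
t=26: L0/L1/L2 = F/ACDGE/- → run F
t=27: L0/L1/L2 = F/ACDGE/- → run F
t=28: L0/L1/L2 = -/ACDGE/- → run A
t=29: L0/L1/L2 = -/CDGE/- → run C
t=30: L0/L1/L2 = -/CDGE/- → run C
t=31: L0/L1/L2 = -/DGE/- → run D
t=32: L0/L1/L2 = -/DGE/- → run D
t=33: L0/L1/L2 = -/GE/- → run G
t=34: L0/L1/L2 = -/GE/- → run G
t=35: L0/L1/L2 = -/E/- → run E
t=36: L0/L1/L2 = -/E/- → run E
t=37: L0/L1/L2 = -/E/- → run E
t=38: (idle)
t=39: (idle)
t=40: (idle)
t=41: (idle)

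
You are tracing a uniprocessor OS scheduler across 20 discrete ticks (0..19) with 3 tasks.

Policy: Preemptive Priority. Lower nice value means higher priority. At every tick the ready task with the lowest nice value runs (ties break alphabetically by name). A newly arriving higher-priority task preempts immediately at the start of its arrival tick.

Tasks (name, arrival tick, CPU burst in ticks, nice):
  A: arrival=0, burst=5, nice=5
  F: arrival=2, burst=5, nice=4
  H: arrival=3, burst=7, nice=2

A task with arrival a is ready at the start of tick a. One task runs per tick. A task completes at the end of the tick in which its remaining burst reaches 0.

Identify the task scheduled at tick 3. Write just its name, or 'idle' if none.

running at tick 3 = H

t=0: ready={A} → run A
t=1: ready={A} → run A
t=2: ready={A,F} → run F
t=3: ready={A,F,H} → run H
t=4: ready={A,F,H} → run H
t=5: ready={A,F,H} → run H
t=6: ready={A,F,H} → run H
t=7: ready={A,F,H} → run H
t=8: ready={A,F,H} → run H
t=9: ready={A,F,H} → run H
t=10: ready={A,F} → run F
t=11: ready={A,F} → run F
t=12: ready={A,F} → run F
t=13: ready={A,F} → run F
t=14: ready={A} → run A
t=15: ready={A} → run A
t=16: ready={A} → run A
t=17: (idle)
t=18: (idle)
t=19: (idle)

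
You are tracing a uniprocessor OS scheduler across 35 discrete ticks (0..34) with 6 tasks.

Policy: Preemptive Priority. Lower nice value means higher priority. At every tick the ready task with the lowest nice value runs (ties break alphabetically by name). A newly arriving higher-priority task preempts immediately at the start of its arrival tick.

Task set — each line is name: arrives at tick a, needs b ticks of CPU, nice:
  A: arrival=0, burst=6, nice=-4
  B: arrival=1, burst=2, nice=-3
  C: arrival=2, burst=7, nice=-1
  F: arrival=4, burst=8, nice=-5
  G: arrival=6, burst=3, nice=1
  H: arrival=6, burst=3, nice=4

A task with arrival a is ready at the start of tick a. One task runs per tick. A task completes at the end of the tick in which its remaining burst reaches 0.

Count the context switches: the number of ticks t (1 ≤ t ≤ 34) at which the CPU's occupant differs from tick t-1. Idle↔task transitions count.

context switches = 7

t=0: ready={A} → run A
t=1: ready={A,B} → run A
t=2: ready={A,B,C} → run A
t=3: ready={A,B,C} → run A
t=4: ready={A,B,C,F} → run F
t=5: ready={A,B,C,F} → run F
t=6: ready={A,B,C,F,G,H} → run F
t=7: ready={A,B,C,F,G,H} → run F
t=8: ready={A,B,C,F,G,H} → run F
t=9: ready={A,B,C,F,G,H} → run F
t=10: ready={A,B,C,F,G,H} → run F
t=11: ready={A,B,C,F,G,H} → run F
t=12: ready={A,B,C,G,H} → run A
t=13: ready={A,B,C,G,H} → run A
t=14: ready={B,C,G,H} → run B
t=15: ready={B,C,G,H} → run B
t=16: ready={C,G,H} → run C
t=17: ready={C,G,H} → run C
t=18: ready={C,G,H} → run C
t=19: ready={C,G,H} → run C
t=20: ready={C,G,H} → run C
t=21: ready={C,G,H} → run C
t=22: ready={C,G,H} → run C
t=23: ready={G,H} → run G
t=24: ready={G,H} → run G
t=25: ready={G,H} → run G
t=26: ready={H} → run H
t=27: ready={H} → run H
t=28: ready={H} → run H
t=29: (idle)
t=30: (idle)
t=31: (idle)
t=32: (idle)
t=33: (idle)
t=34: (idle)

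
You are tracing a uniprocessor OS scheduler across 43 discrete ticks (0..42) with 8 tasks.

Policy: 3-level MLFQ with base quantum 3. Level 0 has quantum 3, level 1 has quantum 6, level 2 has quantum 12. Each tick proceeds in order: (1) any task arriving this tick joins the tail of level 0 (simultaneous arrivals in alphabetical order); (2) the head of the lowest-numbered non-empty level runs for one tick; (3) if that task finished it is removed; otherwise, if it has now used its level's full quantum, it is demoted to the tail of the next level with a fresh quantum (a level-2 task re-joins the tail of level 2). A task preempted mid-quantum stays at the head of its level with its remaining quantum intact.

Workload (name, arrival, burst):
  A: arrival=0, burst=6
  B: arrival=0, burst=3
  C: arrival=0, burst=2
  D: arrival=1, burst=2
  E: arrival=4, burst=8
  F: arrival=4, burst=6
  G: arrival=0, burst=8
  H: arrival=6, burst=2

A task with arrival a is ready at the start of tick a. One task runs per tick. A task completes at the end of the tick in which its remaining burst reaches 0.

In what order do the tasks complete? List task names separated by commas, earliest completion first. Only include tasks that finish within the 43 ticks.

t=0: L0/L1/L2 = ABCG/-/- → run A
t=1: L0/L1/L2 = ABCGD/-/- → run A
t=2: L0/L1/L2 = ABCGD/-/- → run A
t=3: L0/L1/L2 = BCGD/A/- → run B
t=4: L0/L1/L2 = BCGDEF/A/- → run B
t=5: L0/L1/L2 = BCGDEF/A/- → run B
t=6: L0/L1/L2 = CGDEFH/A/- → run C
t=7: L0/L1/L2 = CGDEFH/A/- → run C
t=8: L0/L1/L2 = GDEFH/A/- → run G
t=9: L0/L1/L2 = GDEFH/A/- → run G
t=10: L0/L1/L2 = GDEFH/A/- → run G
t=11: L0/L1/L2 = DEFH/AG/- → run D
t=12: L0/L1/L2 = DEFH/AG/- → run D
t=13: L0/L1/L2 = EFH/AG/- → run E
t=14: L0/L1/L2 = EFH/AG/- → run E
t=15: L0/L1/L2 = EFH/AG/- → run E
t=16: L0/L1/L2 = FH/AGE/- → run F
t=17: L0/L1/L2 = FH/AGE/- → run F
t=18: L0/L1/L2 = FH/AGE/- → run F
t=19: L0/L1/L2 = H/AGEF/- → run H
t=20: L0/L1/L2 = H/AGEF/- → run H
t=21: L0/L1/L2 = -/AGEF/- → run A
t=22: L0/L1/L2 = -/AGEF/- → run A
t=23: L0/L1/L2 = -/AGEF/- → run A
t=24: L0/L1/L2 = -/GEF/- → run G
t=25: L0/L1/L2 = -/GEF/- → run G
t=26: L0/L1/L2 = -/GEF/- → run G
t=27: L0/L1/L2 = -/GEF/- → run G
t=28: L0/L1/L2 = -/GEF/- → run G
t=29: L0/L1/L2 = -/EF/- → run E
t=30: L0/L1/L2 = -/EF/- → run E
t=31: L0/L1/L2 = -/EF/- → run E
t=32: L0/L1/L2 = -/EF/- → run E
t=33: L0/L1/L2 = -/EF/- → run E
t=34: L0/L1/L2 = -/F/- → run F
t=35: L0/L1/L2 = -/F/- → run F
t=36: L0/L1/L2 = -/F/- → run F
t=37: (idle)
t=38: (idle)
t=39: (idle)
t=40: (idle)
t=41: (idle)
t=42: (idle)

completion order = B, C, D, H, A, G, E, F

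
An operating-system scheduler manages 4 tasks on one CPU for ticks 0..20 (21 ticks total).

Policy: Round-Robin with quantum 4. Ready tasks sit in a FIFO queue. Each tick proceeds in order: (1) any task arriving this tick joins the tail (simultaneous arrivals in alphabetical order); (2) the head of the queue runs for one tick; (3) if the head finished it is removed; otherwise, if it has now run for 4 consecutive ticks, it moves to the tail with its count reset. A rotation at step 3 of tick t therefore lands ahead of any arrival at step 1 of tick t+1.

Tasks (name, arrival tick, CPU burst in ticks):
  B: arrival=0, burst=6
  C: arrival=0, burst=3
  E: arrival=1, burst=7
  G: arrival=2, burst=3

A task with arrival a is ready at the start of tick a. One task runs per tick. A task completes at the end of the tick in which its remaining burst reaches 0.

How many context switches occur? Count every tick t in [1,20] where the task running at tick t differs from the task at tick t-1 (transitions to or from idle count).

context switches = 6

t=0: queue=[B,C] q_used=0 → run B
t=1: queue=[B,C,E] q_used=1 → run B
t=2: queue=[B,C,E,G] q_used=2 → run B
t=3: queue=[B,C,E,G] q_used=3 → run B
t=4: queue=[C,E,G,B] q_used=0 → run C
t=5: queue=[C,E,G,B] q_used=1 → run C
t=6: queue=[C,E,G,B] q_used=2 → run C
t=7: queue=[E,G,B] q_used=0 → run E
t=8: queue=[E,G,B] q_used=1 → run E
t=9: queue=[E,G,B] q_used=2 → run E
t=10: queue=[E,G,B] q_used=3 → run E
t=11: queue=[G,B,E] q_used=0 → run G
t=12: queue=[G,B,E] q_used=1 → run G
t=13: queue=[G,B,E] q_used=2 → run G
t=14: queue=[B,E] q_used=0 → run B
t=15: queue=[B,E] q_used=1 → run B
t=16: queue=[E] q_used=0 → run E
t=17: queue=[E] q_used=1 → run E
t=18: queue=[E] q_used=2 → run E
t=19: (idle)
t=20: (idle)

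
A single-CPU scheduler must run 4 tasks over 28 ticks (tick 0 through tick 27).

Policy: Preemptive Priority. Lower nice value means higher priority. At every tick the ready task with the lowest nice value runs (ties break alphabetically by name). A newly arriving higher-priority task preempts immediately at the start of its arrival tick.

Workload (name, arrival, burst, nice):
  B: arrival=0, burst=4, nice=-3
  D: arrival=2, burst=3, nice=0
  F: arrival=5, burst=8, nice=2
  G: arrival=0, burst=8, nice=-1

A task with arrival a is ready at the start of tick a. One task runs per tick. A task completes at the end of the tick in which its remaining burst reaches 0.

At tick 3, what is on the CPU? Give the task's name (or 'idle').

t=0: ready={B,G} → run B
t=1: ready={B,G} → run B
t=2: ready={B,D,G} → run B
t=3: ready={B,D,G} → run B
t=4: ready={D,G} → run G
t=5: ready={D,F,G} → run G
t=6: ready={D,F,G} → run G
t=7: ready={D,F,G} → run G
t=8: ready={D,F,G} → run G
t=9: ready={D,F,G} → run G
t=10: ready={D,F,G} → run G
t=11: ready={D,F,G} → run G
t=12: ready={D,F} → run D
t=13: ready={D,F} → run D
t=14: ready={D,F} → run D
t=15: ready={F} → run F
t=16: ready={F} → run F
t=17: ready={F} → run F
t=18: ready={F} → run F
t=19: ready={F} → run F
t=20: ready={F} → run F
t=21: ready={F} → run F
t=22: ready={F} → run F
t=23: (idle)
t=24: (idle)
t=25: (idle)
t=26: (idle)
t=27: (idle)

running at tick 3 = B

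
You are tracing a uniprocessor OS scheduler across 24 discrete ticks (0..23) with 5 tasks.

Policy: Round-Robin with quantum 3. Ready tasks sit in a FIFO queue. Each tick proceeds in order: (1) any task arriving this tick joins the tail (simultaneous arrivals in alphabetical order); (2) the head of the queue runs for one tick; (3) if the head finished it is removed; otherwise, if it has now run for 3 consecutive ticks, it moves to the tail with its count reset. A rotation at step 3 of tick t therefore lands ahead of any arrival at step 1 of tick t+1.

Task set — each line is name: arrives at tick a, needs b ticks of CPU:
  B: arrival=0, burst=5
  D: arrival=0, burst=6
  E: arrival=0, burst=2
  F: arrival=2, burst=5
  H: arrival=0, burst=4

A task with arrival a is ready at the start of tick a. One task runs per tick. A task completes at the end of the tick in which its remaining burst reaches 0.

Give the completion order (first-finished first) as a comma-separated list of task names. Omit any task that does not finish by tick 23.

t=0: queue=[B,D,E,H] q_used=0 → run B
t=1: queue=[B,D,E,H] q_used=1 → run B
t=2: queue=[B,D,E,H,F] q_used=2 → run B
t=3: queue=[D,E,H,F,B] q_used=0 → run D
t=4: queue=[D,E,H,F,B] q_used=1 → run D
t=5: queue=[D,E,H,F,B] q_used=2 → run D
t=6: queue=[E,H,F,B,D] q_used=0 → run E
t=7: queue=[E,H,F,B,D] q_used=1 → run E
t=8: queue=[H,F,B,D] q_used=0 → run H
t=9: queue=[H,F,B,D] q_used=1 → run H
t=10: queue=[H,F,B,D] q_used=2 → run H
t=11: queue=[F,B,D,H] q_used=0 → run F
t=12: queue=[F,B,D,H] q_used=1 → run F
t=13: queue=[F,B,D,H] q_used=2 → run F
t=14: queue=[B,D,H,F] q_used=0 → run B
t=15: queue=[B,D,H,F] q_used=1 → run B
t=16: queue=[D,H,F] q_used=0 → run D
t=17: queue=[D,H,F] q_used=1 → run D
t=18: queue=[D,H,F] q_used=2 → run D
t=19: queue=[H,F] q_used=0 → run H
t=20: queue=[F] q_used=0 → run F
t=21: queue=[F] q_used=1 → run F
t=22: (idle)
t=23: (idle)

completion order = E, B, D, H, F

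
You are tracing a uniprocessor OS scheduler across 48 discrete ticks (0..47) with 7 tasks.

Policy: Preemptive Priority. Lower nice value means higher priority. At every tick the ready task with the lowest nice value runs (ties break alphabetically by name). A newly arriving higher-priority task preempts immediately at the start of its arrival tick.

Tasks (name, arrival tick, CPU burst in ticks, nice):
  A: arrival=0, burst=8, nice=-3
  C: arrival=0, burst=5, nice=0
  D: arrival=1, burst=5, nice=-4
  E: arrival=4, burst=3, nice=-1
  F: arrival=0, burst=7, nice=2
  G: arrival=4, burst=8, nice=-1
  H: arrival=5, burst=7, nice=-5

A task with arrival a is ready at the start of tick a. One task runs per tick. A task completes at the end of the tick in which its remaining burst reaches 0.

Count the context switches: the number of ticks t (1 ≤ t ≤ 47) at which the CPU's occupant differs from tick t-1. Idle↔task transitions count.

context switches = 9

t=0: ready={A,C,F} → run A
t=1: ready={A,C,D,F} → run D
t=2: ready={A,C,D,F} → run D
t=3: ready={A,C,D,F} → run D
t=4: ready={A,C,D,E,F,G} → run D
t=5: ready={A,C,D,E,F,G,H} → run H
t=6: ready={A,C,D,E,F,G,H} → run H
t=7: ready={A,C,D,E,F,G,H} → run H
t=8: ready={A,C,D,E,F,G,H} → run H
t=9: ready={A,C,D,E,F,G,H} → run H
t=10: ready={A,C,D,E,F,G,H} → run H
t=11: ready={A,C,D,E,F,G,H} → run H
t=12: ready={A,C,D,E,F,G} → run D
t=13: ready={A,C,E,F,G} → run A
t=14: ready={A,C,E,F,G} → run A
t=15: ready={A,C,E,F,G} → run A
t=16: ready={A,C,E,F,G} → run A
t=17: ready={A,C,E,F,G} → run A
t=18: ready={A,C,E,F,G} → run A
t=19: ready={A,C,E,F,G} → run A
t=20: ready={C,E,F,G} → run E
t=21: ready={C,E,F,G} → run E
t=22: ready={C,E,F,G} → run E
t=23: ready={C,F,G} → run G
t=24: ready={C,F,G} → run G
t=25: ready={C,F,G} → run G
t=26: ready={C,F,G} → run G
t=27: ready={C,F,G} → run G
t=28: ready={C,F,G} → run G
t=29: ready={C,F,G} → run G
t=30: ready={C,F,G} → run G
t=31: ready={C,F} → run C
t=32: ready={C,F} → run C
t=33: ready={C,F} → run C
t=34: ready={C,F} → run C
t=35: ready={C,F} → run C
t=36: ready={F} → run F
t=37: ready={F} → run F
t=38: ready={F} → run F
t=39: ready={F} → run F
t=40: ready={F} → run F
t=41: ready={F} → run F
t=42: ready={F} → run F
t=43: (idle)
t=44: (idle)
t=45: (idle)
t=46: (idle)
t=47: (idle)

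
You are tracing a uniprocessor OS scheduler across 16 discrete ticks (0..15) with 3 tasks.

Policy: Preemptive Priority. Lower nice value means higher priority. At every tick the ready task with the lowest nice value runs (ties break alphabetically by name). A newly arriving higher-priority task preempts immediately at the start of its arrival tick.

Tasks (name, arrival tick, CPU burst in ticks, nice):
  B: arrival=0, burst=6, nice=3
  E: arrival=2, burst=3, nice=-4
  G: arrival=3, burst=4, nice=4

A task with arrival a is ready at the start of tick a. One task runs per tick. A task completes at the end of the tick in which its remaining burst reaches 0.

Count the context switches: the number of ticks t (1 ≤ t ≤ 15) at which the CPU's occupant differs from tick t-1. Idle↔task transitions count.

context switches = 4

t=0: ready={B} → run B
t=1: ready={B} → run B
t=2: ready={B,E} → run E
t=3: ready={B,E,G} → run E
t=4: ready={B,E,G} → run E
t=5: ready={B,G} → run B
t=6: ready={B,G} → run B
t=7: ready={B,G} → run B
t=8: ready={B,G} → run B
t=9: ready={G} → run G
t=10: ready={G} → run G
t=11: ready={G} → run G
t=12: ready={G} → run G
t=13: (idle)
t=14: (idle)
t=15: (idle)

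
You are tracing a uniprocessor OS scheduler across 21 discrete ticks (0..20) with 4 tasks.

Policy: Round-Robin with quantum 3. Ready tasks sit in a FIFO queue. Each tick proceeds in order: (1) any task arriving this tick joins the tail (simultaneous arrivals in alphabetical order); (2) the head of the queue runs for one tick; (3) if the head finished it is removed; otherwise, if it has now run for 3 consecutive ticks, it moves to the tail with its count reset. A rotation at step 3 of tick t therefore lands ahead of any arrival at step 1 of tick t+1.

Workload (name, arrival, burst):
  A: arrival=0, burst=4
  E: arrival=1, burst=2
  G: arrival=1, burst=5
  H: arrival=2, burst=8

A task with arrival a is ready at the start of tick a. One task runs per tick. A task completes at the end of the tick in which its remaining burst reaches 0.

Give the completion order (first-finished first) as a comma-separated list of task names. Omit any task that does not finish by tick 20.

completion order = E, A, G, H

t=0: queue=[A] q_used=0 → run A
t=1: queue=[A,E,G] q_used=1 → run A
t=2: queue=[A,E,G,H] q_used=2 → run A
t=3: queue=[E,G,H,A] q_used=0 → run E
t=4: queue=[E,G,H,A] q_used=1 → run E
t=5: queue=[G,H,A] q_used=0 → run G
t=6: queue=[G,H,A] q_used=1 → run G
t=7: queue=[G,H,A] q_used=2 → run G
t=8: queue=[H,A,G] q_used=0 → run H
t=9: queue=[H,A,G] q_used=1 → run H
t=10: queue=[H,A,G] q_used=2 → run H
t=11: queue=[A,G,H] q_used=0 → run A
t=12: queue=[G,H] q_used=0 → run G
t=13: queue=[G,H] q_used=1 → run G
t=14: queue=[H] q_used=0 → run H
t=15: queue=[H] q_used=1 → run H
t=16: queue=[H] q_used=2 → run H
t=17: queue=[H] q_used=0 → run H
t=18: queue=[H] q_used=1 → run H
t=19: (idle)
t=20: (idle)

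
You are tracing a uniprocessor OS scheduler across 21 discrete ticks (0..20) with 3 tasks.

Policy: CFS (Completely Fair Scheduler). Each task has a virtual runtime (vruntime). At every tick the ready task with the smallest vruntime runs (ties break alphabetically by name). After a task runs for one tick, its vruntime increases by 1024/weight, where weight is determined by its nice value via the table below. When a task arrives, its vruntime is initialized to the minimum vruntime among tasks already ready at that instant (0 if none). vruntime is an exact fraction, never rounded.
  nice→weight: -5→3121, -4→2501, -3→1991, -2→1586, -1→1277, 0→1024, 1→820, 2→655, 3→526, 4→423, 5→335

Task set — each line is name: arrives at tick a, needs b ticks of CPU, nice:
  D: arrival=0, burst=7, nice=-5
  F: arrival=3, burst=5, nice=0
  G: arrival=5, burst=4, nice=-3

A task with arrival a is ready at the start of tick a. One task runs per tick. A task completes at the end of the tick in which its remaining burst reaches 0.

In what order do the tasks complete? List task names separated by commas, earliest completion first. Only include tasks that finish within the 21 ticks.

completion order = D, G, F

t=0: vr[D=0] → run D
t=1: vr[D=1024/3121] → run D
t=2: vr[D=2048/3121] → run D
t=3: vr[D=3072/3121 F=3072/3121] → run D
t=4: vr[D=4096/3121 F=3072/3121] → run F
t=5: vr[D=4096/3121 F=6193/3121 G=4096/3121] → run D
t=6: vr[D=5120/3121 F=6193/3121 G=4096/3121] → run G
t=7: vr[D=5120/3121 F=6193/3121 G=11351040/6213911] → run D
t=8: vr[D=6144/3121 F=6193/3121 G=11351040/6213911] → run G
t=9: vr[D=6144/3121 F=6193/3121 G=14546944/6213911] → run D
t=10: vr[F=6193/3121 G=14546944/6213911] → run F
t=11: vr[F=9314/3121 G=14546944/6213911] → run G
t=12: vr[F=9314/3121 G=17742848/6213911] → run G
t=13: vr[F=9314/3121] → run F
t=14: vr[F=12435/3121] → run F
t=15: vr[F=15556/3121] → run F
t=16: (idle)
t=17: (idle)
t=18: (idle)
t=19: (idle)
t=20: (idle)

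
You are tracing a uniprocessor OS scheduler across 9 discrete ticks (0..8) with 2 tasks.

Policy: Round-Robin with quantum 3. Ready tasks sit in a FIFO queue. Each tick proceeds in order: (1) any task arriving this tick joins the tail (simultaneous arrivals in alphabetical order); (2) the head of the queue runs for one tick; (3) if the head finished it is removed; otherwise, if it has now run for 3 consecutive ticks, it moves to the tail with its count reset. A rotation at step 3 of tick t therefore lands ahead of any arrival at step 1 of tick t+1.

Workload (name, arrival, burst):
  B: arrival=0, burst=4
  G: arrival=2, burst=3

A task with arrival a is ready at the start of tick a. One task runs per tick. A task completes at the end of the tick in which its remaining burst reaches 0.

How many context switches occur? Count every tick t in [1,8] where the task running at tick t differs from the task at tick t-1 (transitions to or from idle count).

context switches = 3

t=0: queue=[B] q_used=0 → run B
t=1: queue=[B] q_used=1 → run B
t=2: queue=[B,G] q_used=2 → run B
t=3: queue=[G,B] q_used=0 → run G
t=4: queue=[G,B] q_used=1 → run G
t=5: queue=[G,B] q_used=2 → run G
t=6: queue=[B] q_used=0 → run B
t=7: (idle)
t=8: (idle)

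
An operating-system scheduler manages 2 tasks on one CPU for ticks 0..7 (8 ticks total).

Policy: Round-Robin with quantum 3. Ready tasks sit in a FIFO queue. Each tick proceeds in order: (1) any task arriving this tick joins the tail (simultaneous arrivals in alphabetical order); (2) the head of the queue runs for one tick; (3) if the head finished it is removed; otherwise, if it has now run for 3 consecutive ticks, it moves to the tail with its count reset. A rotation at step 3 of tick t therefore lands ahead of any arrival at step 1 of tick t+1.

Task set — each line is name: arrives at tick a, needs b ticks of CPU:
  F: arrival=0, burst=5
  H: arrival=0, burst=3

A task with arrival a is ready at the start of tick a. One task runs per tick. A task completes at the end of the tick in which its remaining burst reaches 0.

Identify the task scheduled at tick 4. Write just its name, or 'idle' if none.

running at tick 4 = H

t=0: queue=[F,H] q_used=0 → run F
t=1: queue=[F,H] q_used=1 → run F
t=2: queue=[F,H] q_used=2 → run F
t=3: queue=[H,F] q_used=0 → run H
t=4: queue=[H,F] q_used=1 → run H
t=5: queue=[H,F] q_used=2 → run H
t=6: queue=[F] q_used=0 → run F
t=7: queue=[F] q_used=1 → run F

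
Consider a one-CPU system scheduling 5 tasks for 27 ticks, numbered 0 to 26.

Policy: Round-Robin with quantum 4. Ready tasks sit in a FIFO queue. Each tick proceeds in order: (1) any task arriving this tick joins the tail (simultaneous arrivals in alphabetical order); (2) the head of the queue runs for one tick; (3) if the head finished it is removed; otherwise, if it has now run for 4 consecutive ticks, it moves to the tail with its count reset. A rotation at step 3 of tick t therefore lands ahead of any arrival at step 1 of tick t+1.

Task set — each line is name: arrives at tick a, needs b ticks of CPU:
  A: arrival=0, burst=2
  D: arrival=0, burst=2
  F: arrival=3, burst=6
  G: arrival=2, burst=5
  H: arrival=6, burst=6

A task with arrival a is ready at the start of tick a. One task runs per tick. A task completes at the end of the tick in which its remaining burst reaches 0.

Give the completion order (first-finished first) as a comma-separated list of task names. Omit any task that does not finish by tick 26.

completion order = A, D, G, F, H

t=0: queue=[A,D] q_used=0 → run A
t=1: queue=[A,D] q_used=1 → run A
t=2: queue=[D,G] q_used=0 → run D
t=3: queue=[D,G,F] q_used=1 → run D
t=4: queue=[G,F] q_used=0 → run G
t=5: queue=[G,F] q_used=1 → run G
t=6: queue=[G,F,H] q_used=2 → run G
t=7: queue=[G,F,H] q_used=3 → run G
t=8: queue=[F,H,G] q_used=0 → run F
t=9: queue=[F,H,G] q_used=1 → run F
t=10: queue=[F,H,G] q_used=2 → run F
t=11: queue=[F,H,G] q_used=3 → run F
t=12: queue=[H,G,F] q_used=0 → run H
t=13: queue=[H,G,F] q_used=1 → run H
t=14: queue=[H,G,F] q_used=2 → run H
t=15: queue=[H,G,F] q_used=3 → run H
t=16: queue=[G,F,H] q_used=0 → run G
t=17: queue=[F,H] q_used=0 → run F
t=18: queue=[F,H] q_used=1 → run F
t=19: queue=[H] q_used=0 → run H
t=20: queue=[H] q_used=1 → run H
t=21: (idle)
t=22: (idle)
t=23: (idle)
t=24: (idle)
t=25: (idle)
t=26: (idle)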